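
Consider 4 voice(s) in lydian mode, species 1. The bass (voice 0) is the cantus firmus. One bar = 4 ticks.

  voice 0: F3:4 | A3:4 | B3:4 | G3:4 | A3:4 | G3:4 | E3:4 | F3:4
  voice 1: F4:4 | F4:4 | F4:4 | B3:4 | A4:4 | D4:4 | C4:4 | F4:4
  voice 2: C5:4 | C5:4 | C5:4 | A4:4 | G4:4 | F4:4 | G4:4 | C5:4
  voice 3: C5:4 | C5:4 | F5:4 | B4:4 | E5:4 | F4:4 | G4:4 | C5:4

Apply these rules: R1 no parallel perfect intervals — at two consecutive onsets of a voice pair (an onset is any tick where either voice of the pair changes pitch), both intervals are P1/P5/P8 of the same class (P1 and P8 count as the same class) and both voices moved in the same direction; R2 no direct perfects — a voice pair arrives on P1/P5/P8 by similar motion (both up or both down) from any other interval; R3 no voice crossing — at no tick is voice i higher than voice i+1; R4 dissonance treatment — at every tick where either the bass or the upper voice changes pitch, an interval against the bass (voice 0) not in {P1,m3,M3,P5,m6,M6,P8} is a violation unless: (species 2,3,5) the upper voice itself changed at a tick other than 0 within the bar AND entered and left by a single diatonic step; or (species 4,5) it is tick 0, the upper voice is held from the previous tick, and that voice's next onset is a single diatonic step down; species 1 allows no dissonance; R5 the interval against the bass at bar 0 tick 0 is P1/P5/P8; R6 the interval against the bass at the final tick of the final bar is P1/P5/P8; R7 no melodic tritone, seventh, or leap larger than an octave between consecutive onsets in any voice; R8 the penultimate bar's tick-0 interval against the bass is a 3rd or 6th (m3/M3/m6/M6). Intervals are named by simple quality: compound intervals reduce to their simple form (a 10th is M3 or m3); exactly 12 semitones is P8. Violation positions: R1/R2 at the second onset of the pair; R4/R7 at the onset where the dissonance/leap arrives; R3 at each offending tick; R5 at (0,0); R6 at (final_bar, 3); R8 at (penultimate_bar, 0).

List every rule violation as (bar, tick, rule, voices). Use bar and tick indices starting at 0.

bar 0: v0=F3 v1=F4 v2=C5 v3=C5 downbeat P5
bar 1: v0=A3 v1=F4 v2=C5 v3=C5 downbeat m3
bar 2: v0=B3 v1=F4 v2=C5 v3=F5 downbeat TT
bar 3: v0=G3 v1=B3 v2=A4 v3=B4 downbeat M3
bar 4: v0=A3 v1=A4 v2=G4 v3=E5 downbeat P5
bar 5: v0=G3 v1=D4 v2=F4 v3=F4 downbeat m7
bar 6: v0=E3 v1=C4 v2=G4 v3=G4 downbeat m3
bar 7: v0=F3 v1=F4 v2=C5 v3=C5 downbeat P5
  -> R4 @ bar 2 tick 0 v(0, 1): B3/F4 TT untreated
  -> R4 @ bar 2 tick 0 v(0, 2): B3/C5 m2 untreated
  -> R4 @ bar 2 tick 0 v(0, 3): B3/F5 TT untreated
  -> R1 @ bar 3 tick 0 v(1, 3): F4/F5 P8 -> B3/B4 P8 similar
  -> R4 @ bar 3 tick 0 v(0, 2): G3/A4 M2 untreated
  -> R7 @ bar 3 tick 0 v(1,): F4->B3 leap 6st
  -> R7 @ bar 3 tick 0 v(3,): F5->B4 leap 6st
  -> R2 @ bar 4 tick 0 v(0, 1): G3/B3 M3 -> A3/A4 P8 similar
  -> R2 @ bar 4 tick 0 v(0, 3): G3/B4 M3 -> A3/E5 P5 similar
  -> R2 @ bar 4 tick 0 v(1, 3): B3/B4 P8 -> A4/E5 P5 similar
  -> R3 @ bar 4 tick 0 v(1, 2): A4 above G4
  -> R4 @ bar 4 tick 0 v(0, 2): A3/G4 m7 untreated
  -> R7 @ bar 4 tick 0 v(1,): B3->A4 leap 10st
  -> R3 @ bar 4 tick 1 v(1, 2): A4 above G4
  -> R3 @ bar 4 tick 2 v(1, 2): A4 above G4
  -> R3 @ bar 4 tick 3 v(1, 2): A4 above G4
  -> R2 @ bar 5 tick 0 v(0, 1): A3/A4 P8 -> G3/D4 P5 similar
  -> R2 @ bar 5 tick 0 v(2, 3): G4/E5 M6 -> F4/F4 P1 similar
  -> R4 @ bar 5 tick 0 v(0, 2): G3/F4 m7 untreated
  -> R4 @ bar 5 tick 0 v(0, 3): G3/F4 m7 untreated
  -> R7 @ bar 5 tick 0 v(3,): E5->F4 leap 11st
  -> R1 @ bar 6 tick 0 v(2, 3): F4/F4 P1 -> G4/G4 P1 similar
  -> R1 @ bar 7 tick 0 v(1, 2): C4/G4 P5 -> F4/C5 P5 similar
  -> R1 @ bar 7 tick 0 v(1, 3): C4/G4 P5 -> F4/C5 P5 similar
  -> R1 @ bar 7 tick 0 v(2, 3): G4/G4 P1 -> C5/C5 P1 similar
  -> R2 @ bar 7 tick 0 v(0, 1): E3/C4 m6 -> F3/F4 P8 similar
  -> R2 @ bar 7 tick 0 v(0, 2): E3/G4 m3 -> F3/C5 P5 similar
  -> R2 @ bar 7 tick 0 v(0, 3): E3/G4 m3 -> F3/C5 P5 similar

(2, 0, R4, (0, 1))
(2, 0, R4, (0, 2))
(2, 0, R4, (0, 3))
(3, 0, R1, (1, 3))
(3, 0, R4, (0, 2))
(3, 0, R7, (1,))
(3, 0, R7, (3,))
(4, 0, R2, (0, 1))
(4, 0, R2, (0, 3))
(4, 0, R2, (1, 3))
(4, 0, R3, (1, 2))
(4, 0, R4, (0, 2))
(4, 0, R7, (1,))
(4, 1, R3, (1, 2))
(4, 2, R3, (1, 2))
(4, 3, R3, (1, 2))
(5, 0, R2, (0, 1))
(5, 0, R2, (2, 3))
(5, 0, R4, (0, 2))
(5, 0, R4, (0, 3))
(5, 0, R7, (3,))
(6, 0, R1, (2, 3))
(7, 0, R1, (1, 2))
(7, 0, R1, (1, 3))
(7, 0, R1, (2, 3))
(7, 0, R2, (0, 1))
(7, 0, R2, (0, 2))
(7, 0, R2, (0, 3))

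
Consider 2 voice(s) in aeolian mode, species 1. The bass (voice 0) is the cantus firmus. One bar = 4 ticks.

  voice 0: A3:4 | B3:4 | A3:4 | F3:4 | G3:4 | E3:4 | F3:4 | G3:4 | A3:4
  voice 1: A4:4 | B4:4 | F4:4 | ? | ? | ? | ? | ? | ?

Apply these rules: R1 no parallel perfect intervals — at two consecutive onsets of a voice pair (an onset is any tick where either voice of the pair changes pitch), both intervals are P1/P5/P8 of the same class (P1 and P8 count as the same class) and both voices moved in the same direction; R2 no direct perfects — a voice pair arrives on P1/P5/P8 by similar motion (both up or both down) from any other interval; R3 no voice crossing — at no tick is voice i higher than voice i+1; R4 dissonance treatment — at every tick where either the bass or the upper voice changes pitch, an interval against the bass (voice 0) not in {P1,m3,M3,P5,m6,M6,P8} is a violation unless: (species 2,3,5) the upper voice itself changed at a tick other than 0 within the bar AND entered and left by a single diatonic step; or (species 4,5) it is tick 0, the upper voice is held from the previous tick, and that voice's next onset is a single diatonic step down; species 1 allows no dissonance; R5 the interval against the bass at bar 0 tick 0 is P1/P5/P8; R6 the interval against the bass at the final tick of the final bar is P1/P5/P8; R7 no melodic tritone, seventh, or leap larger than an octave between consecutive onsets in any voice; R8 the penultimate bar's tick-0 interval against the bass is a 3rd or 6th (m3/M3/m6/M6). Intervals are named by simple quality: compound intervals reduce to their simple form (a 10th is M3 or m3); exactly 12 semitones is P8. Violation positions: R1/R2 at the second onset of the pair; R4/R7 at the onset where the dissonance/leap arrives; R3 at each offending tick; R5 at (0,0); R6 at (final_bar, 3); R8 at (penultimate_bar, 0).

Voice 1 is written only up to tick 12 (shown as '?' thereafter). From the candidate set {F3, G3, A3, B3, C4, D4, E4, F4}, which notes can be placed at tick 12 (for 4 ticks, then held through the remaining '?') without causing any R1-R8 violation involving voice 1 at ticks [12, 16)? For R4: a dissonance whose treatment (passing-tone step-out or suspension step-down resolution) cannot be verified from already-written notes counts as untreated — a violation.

{A3, D4, F4}

F3: violates R2
G3: violates R4,R7
A3: legal
B3: violates R4,R7
C4: violates R2
D4: legal
E4: violates R4
F4: legal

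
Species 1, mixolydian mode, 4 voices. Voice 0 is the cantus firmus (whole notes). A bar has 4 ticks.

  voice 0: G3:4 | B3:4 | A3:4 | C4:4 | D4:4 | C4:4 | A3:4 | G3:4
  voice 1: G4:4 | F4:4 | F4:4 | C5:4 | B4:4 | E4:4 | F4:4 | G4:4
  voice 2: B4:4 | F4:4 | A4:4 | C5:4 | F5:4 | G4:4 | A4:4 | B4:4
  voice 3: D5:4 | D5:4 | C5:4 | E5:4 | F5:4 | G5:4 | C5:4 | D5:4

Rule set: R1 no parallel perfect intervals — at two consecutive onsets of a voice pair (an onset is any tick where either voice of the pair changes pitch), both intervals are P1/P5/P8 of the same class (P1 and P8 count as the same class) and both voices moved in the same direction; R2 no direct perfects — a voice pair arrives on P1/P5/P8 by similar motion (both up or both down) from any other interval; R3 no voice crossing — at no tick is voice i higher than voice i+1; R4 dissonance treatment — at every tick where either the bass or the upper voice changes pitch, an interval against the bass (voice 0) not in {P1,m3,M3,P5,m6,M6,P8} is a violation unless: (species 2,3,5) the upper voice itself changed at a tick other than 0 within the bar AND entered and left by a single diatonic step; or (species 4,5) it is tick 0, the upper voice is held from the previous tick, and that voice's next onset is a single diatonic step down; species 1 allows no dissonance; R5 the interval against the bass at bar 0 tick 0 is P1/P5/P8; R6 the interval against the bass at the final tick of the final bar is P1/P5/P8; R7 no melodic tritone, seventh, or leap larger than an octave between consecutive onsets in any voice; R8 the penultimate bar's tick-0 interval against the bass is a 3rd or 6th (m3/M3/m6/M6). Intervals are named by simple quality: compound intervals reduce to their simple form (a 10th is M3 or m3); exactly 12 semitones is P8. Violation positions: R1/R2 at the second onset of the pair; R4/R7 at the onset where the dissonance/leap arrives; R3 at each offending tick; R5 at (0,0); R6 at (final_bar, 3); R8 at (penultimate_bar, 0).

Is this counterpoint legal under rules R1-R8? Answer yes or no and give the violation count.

bar 0: v0=G3 v1=G4 v2=B4 v3=D5 (P5)
bar 1: v0=B3 v1=F4 v2=F4 v3=D5 (m3)
bar 2: v0=A3 v1=F4 v2=A4 v3=C5 (m3)
bar 3: v0=C4 v1=C5 v2=C5 v3=E5 (M3)
bar 4: v0=D4 v1=B4 v2=F5 v3=F5 (m3)
bar 5: v0=C4 v1=E4 v2=G4 v3=G5 (P5)
bar 6: v0=A3 v1=F4 v2=A4 v3=C5 (m3)
bar 7: v0=G3 v1=G4 v2=B4 v3=D5 (P5)
  R5 @ bar0.0: opens on M3
  R2 @ bar1.0: G4/B4 M3 -> F4/F4 P1 similar
  R4 @ bar1.0: B3/F4 TT untreated
  R4 @ bar1.0: B3/F4 TT untreated
  R7 @ bar1.0: B4->F4 leap 6st
  R1 @ bar3.0: A3/A4 P8 -> C4/C5 P8 similar
  R2 @ bar3.0: A3/F4 m6 -> C4/C5 P8 similar
  R2 @ bar3.0: F4/A4 M3 -> C5/C5 P1 similar
  R2 @ bar4.0: C5/E5 M3 -> F5/F5 P1 similar
  R2 @ bar5.0: D4/F5 m3 -> C4/G4 P5 similar
  R7 @ bar5.0: F5->G4 leap 10st
  R8 @ bar6.0: penult P8 not 3rd/6th
  R1 @ bar7.0: F4/C5 P5 -> G4/D5 P5 similar
  R6 @ bar7.3: closes on M3

No (14 violations)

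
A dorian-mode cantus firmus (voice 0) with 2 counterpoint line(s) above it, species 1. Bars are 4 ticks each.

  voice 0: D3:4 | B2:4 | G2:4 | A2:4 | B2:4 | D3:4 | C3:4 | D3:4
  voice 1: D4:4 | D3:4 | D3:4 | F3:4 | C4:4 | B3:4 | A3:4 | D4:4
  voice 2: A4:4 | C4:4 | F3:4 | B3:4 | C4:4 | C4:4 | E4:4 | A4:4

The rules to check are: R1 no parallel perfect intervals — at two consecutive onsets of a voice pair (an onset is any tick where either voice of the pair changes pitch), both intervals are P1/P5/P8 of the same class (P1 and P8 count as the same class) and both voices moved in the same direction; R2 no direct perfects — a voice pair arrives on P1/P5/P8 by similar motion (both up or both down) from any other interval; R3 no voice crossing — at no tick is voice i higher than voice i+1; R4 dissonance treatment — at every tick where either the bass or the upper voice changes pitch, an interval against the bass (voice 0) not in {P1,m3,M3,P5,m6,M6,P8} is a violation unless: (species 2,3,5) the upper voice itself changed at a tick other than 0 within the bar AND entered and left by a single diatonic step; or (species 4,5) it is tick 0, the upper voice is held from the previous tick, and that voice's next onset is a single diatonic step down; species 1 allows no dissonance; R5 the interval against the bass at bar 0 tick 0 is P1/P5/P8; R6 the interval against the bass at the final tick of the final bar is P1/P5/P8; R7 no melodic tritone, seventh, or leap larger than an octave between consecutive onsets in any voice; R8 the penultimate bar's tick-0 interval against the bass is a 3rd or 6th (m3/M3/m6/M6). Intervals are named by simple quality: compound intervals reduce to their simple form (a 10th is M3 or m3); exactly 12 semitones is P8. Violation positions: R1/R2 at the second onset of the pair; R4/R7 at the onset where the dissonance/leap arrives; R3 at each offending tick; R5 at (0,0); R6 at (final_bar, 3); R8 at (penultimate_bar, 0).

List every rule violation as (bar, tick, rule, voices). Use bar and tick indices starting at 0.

bar 0: v0=D3 v1=D4 v2=A4 downbeat P5
bar 1: v0=B2 v1=D3 v2=C4 downbeat m2
bar 2: v0=G2 v1=D3 v2=F3 downbeat m7
bar 3: v0=A2 v1=F3 v2=B3 downbeat M2
bar 4: v0=B2 v1=C4 v2=C4 downbeat m2
bar 5: v0=D3 v1=B3 v2=C4 downbeat m7
bar 6: v0=C3 v1=A3 v2=E4 downbeat M3
bar 7: v0=D3 v1=D4 v2=A4 downbeat P5
  -> R4 @ bar 1 tick 0 v(0, 2): B2/C4 m2 untreated
  -> R4 @ bar 2 tick 0 v(0, 2): G2/F3 m7 untreated
  -> R4 @ bar 3 tick 0 v(0, 2): A2/B3 M2 untreated
  -> R7 @ bar 3 tick 0 v(2,): F3->B3 leap 6st
  -> R2 @ bar 4 tick 0 v(1, 2): F3/B3 TT -> C4/C4 P1 similar
  -> R4 @ bar 4 tick 0 v(0, 1): B2/C4 m2 untreated
  -> R4 @ bar 4 tick 0 v(0, 2): B2/C4 m2 untreated
  -> R4 @ bar 5 tick 0 v(0, 2): D3/C4 m7 untreated
  -> R1 @ bar 7 tick 0 v(1, 2): A3/E4 P5 -> D4/A4 P5 similar
  -> R2 @ bar 7 tick 0 v(0, 1): C3/A3 M6 -> D3/D4 P8 similar
  -> R2 @ bar 7 tick 0 v(0, 2): C3/E4 M3 -> D3/A4 P5 similar

(1, 0, R4, (0, 2))
(2, 0, R4, (0, 2))
(3, 0, R4, (0, 2))
(3, 0, R7, (2,))
(4, 0, R2, (1, 2))
(4, 0, R4, (0, 1))
(4, 0, R4, (0, 2))
(5, 0, R4, (0, 2))
(7, 0, R1, (1, 2))
(7, 0, R2, (0, 1))
(7, 0, R2, (0, 2))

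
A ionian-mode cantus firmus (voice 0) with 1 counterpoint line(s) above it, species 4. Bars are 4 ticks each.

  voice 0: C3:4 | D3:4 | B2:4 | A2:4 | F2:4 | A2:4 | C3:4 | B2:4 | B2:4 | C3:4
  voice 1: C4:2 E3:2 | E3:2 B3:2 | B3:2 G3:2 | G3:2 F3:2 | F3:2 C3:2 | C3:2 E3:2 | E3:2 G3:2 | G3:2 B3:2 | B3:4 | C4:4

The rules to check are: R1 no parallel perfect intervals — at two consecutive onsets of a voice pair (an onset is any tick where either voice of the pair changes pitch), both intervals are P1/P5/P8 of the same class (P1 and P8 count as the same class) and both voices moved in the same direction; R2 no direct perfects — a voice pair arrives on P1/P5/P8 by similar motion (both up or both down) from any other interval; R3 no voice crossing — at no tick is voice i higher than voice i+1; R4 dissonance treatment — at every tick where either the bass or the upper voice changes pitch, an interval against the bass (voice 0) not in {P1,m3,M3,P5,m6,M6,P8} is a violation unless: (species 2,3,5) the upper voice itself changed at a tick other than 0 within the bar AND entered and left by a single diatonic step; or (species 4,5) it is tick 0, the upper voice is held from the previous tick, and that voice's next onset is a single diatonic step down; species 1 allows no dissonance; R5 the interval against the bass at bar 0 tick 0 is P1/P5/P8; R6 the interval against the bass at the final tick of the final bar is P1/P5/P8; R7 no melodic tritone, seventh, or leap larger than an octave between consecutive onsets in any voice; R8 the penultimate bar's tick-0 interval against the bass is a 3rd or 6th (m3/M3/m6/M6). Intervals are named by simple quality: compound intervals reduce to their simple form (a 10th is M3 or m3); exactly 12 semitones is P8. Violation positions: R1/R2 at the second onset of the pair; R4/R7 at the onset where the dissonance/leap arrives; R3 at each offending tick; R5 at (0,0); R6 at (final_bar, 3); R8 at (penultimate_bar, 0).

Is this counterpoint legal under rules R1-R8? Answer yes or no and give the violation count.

bar 0: v0=C3 v1=C4 (P8)
bar 1: v0=D3 v1=E3 (M2)
bar 2: v0=B2 v1=B3 (P8)
bar 3: v0=A2 v1=G3 (m7)
bar 4: v0=F2 v1=F3 (P8)
bar 5: v0=A2 v1=C3 (m3)
bar 6: v0=C3 v1=E3 (M3)
bar 7: v0=B2 v1=G3 (m6)
bar 8: v0=B2 v1=B3 (P8)
bar 9: v0=C3 v1=C4 (P8)
  R4 @ bar1.0: D3/E3 M2 untreated
  R8 @ bar8.0: penult P8 not 3rd/6th
  R1 @ bar9.0: B2/B3 P8 -> C3/C4 P8 similar

No (3 violations)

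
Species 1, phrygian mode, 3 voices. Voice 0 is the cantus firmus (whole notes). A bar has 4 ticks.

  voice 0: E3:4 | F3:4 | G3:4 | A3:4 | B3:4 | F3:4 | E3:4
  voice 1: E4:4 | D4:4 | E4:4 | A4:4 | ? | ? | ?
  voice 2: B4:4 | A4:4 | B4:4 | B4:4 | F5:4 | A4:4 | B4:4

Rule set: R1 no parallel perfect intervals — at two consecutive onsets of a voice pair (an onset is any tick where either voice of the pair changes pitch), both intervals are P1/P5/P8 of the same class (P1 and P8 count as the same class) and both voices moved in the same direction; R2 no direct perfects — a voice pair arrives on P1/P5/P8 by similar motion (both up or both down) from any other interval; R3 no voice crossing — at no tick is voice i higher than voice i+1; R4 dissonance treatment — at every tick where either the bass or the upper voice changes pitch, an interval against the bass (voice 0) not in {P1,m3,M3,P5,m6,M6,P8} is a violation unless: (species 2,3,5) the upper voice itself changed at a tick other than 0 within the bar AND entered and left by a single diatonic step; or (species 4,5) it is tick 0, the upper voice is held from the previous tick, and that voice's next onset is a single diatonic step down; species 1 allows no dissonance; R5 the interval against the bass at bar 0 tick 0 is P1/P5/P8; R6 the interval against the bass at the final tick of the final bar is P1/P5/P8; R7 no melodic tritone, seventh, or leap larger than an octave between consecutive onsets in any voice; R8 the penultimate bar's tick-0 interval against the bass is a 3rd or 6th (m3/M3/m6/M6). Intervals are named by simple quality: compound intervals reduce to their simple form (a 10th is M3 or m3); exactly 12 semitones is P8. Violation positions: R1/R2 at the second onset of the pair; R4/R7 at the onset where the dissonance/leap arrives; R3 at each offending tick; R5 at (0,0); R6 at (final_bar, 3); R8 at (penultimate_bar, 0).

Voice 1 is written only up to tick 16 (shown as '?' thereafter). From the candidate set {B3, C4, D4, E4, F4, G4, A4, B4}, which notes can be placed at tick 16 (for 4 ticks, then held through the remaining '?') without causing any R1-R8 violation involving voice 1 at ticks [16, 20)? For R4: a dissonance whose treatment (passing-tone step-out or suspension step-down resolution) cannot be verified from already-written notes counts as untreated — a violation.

B3: violates R7
C4: violates R4
D4: legal
E4: violates R4
F4: violates R4
G4: legal
A4: violates R4
B4: violates R1

{D4, G4}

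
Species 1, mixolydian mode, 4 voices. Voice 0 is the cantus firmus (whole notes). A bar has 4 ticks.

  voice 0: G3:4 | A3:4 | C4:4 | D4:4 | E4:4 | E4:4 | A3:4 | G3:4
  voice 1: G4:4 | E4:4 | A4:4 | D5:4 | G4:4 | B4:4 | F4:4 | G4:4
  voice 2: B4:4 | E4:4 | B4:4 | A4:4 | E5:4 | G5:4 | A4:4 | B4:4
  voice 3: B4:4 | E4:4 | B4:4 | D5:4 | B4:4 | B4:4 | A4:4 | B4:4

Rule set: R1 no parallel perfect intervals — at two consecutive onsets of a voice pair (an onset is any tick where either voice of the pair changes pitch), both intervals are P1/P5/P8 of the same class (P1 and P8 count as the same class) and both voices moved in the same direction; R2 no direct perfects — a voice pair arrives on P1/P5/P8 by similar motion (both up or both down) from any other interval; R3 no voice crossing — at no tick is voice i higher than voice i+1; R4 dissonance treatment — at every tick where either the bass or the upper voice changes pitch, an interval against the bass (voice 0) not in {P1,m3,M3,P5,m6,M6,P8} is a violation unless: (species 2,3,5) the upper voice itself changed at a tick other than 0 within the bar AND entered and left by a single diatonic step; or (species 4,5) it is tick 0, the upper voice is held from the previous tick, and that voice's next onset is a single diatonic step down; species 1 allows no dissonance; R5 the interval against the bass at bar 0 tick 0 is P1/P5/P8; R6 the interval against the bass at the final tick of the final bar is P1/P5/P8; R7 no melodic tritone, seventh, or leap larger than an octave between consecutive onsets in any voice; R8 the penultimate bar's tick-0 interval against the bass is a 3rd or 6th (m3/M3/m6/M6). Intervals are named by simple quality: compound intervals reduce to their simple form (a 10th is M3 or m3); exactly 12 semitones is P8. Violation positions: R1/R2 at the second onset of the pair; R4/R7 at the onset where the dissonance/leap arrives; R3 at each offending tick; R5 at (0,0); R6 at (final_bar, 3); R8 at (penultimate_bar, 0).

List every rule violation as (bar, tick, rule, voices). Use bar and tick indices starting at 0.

bar 0: v0=G3 v1=G4 v2=B4 v3=B4 downbeat M3
bar 1: v0=A3 v1=E4 v2=E4 v3=E4 downbeat P5
bar 2: v0=C4 v1=A4 v2=B4 v3=B4 downbeat M7
bar 3: v0=D4 v1=D5 v2=A4 v3=D5 downbeat P8
bar 4: v0=E4 v1=G4 v2=E5 v3=B4 downbeat P5
bar 5: v0=E4 v1=B4 v2=G5 v3=B4 downbeat P5
bar 6: v0=A3 v1=F4 v2=A4 v3=A4 downbeat P8
bar 7: v0=G3 v1=G4 v2=B4 v3=B4 downbeat M3
  -> R5 @ bar 0 tick 0 v(0, 2): opens on M3
  -> R5 @ bar 0 tick 0 v(0, 3): opens on M3
  -> R1 @ bar 1 tick 0 v(2, 3): B4/B4 P1 -> E4/E4 P1 similar
  -> R2 @ bar 1 tick 0 v(1, 2): G4/B4 M3 -> E4/E4 P1 similar
  -> R2 @ bar 1 tick 0 v(1, 3): G4/B4 M3 -> E4/E4 P1 similar
  -> R1 @ bar 2 tick 0 v(2, 3): E4/E4 P1 -> B4/B4 P1 similar
  -> R4 @ bar 2 tick 0 v(0, 2): C4/B4 M7 untreated
  -> R4 @ bar 2 tick 0 v(0, 3): C4/B4 M7 untreated
  -> R2 @ bar 3 tick 0 v(0, 1): C4/A4 M6 -> D4/D5 P8 similar
  -> R2 @ bar 3 tick 0 v(0, 3): C4/B4 M7 -> D4/D5 P8 similar
  -> R2 @ bar 3 tick 0 v(1, 3): A4/B4 M2 -> D5/D5 P1 similar
  -> R3 @ bar 3 tick 0 v(1, 2): D5 above A4
  -> R3 @ bar 3 tick 1 v(1, 2): D5 above A4
  -> R3 @ bar 3 tick 2 v(1, 2): D5 above A4
  -> R3 @ bar 3 tick 3 v(1, 2): D5 above A4
  -> R2 @ bar 4 tick 0 v(0, 2): D4/A4 P5 -> E4/E5 P8 similar
  -> R3 @ bar 4 tick 0 v(2, 3): E5 above B4
  -> R3 @ bar 4 tick 1 v(2, 3): E5 above B4
  -> R3 @ bar 4 tick 2 v(2, 3): E5 above B4
  -> R3 @ bar 4 tick 3 v(2, 3): E5 above B4
  -> R3 @ bar 5 tick 0 v(2, 3): G5 above B4
  -> R3 @ bar 5 tick 1 v(2, 3): G5 above B4
  -> R3 @ bar 5 tick 2 v(2, 3): G5 above B4
  -> R3 @ bar 5 tick 3 v(2, 3): G5 above B4
  -> R2 @ bar 6 tick 0 v(0, 2): E4/G5 m3 -> A3/A4 P8 similar
  -> R2 @ bar 6 tick 0 v(0, 3): E4/B4 P5 -> A3/A4 P8 similar
  -> R2 @ bar 6 tick 0 v(2, 3): G5/B4 m6 -> A4/A4 P1 similar
  -> R7 @ bar 6 tick 0 v(1,): B4->F4 leap 6st
  -> R7 @ bar 6 tick 0 v(2,): G5->A4 leap 10st
  -> R8 @ bar 6 tick 0 v(0, 2): penult P8 not 3rd/6th
  -> R8 @ bar 6 tick 0 v(0, 3): penult P8 not 3rd/6th
  -> R1 @ bar 7 tick 0 v(2, 3): A4/A4 P1 -> B4/B4 P1 similar
  -> R6 @ bar 7 tick 3 v(0, 2): closes on M3
  -> R6 @ bar 7 tick 3 v(0, 3): closes on M3

(0, 0, R5, (0, 2))
(0, 0, R5, (0, 3))
(1, 0, R1, (2, 3))
(1, 0, R2, (1, 2))
(1, 0, R2, (1, 3))
(2, 0, R1, (2, 3))
(2, 0, R4, (0, 2))
(2, 0, R4, (0, 3))
(3, 0, R2, (0, 1))
(3, 0, R2, (0, 3))
(3, 0, R2, (1, 3))
(3, 0, R3, (1, 2))
(3, 1, R3, (1, 2))
(3, 2, R3, (1, 2))
(3, 3, R3, (1, 2))
(4, 0, R2, (0, 2))
(4, 0, R3, (2, 3))
(4, 1, R3, (2, 3))
(4, 2, R3, (2, 3))
(4, 3, R3, (2, 3))
(5, 0, R3, (2, 3))
(5, 1, R3, (2, 3))
(5, 2, R3, (2, 3))
(5, 3, R3, (2, 3))
(6, 0, R2, (0, 2))
(6, 0, R2, (0, 3))
(6, 0, R2, (2, 3))
(6, 0, R7, (1,))
(6, 0, R7, (2,))
(6, 0, R8, (0, 2))
(6, 0, R8, (0, 3))
(7, 0, R1, (2, 3))
(7, 3, R6, (0, 2))
(7, 3, R6, (0, 3))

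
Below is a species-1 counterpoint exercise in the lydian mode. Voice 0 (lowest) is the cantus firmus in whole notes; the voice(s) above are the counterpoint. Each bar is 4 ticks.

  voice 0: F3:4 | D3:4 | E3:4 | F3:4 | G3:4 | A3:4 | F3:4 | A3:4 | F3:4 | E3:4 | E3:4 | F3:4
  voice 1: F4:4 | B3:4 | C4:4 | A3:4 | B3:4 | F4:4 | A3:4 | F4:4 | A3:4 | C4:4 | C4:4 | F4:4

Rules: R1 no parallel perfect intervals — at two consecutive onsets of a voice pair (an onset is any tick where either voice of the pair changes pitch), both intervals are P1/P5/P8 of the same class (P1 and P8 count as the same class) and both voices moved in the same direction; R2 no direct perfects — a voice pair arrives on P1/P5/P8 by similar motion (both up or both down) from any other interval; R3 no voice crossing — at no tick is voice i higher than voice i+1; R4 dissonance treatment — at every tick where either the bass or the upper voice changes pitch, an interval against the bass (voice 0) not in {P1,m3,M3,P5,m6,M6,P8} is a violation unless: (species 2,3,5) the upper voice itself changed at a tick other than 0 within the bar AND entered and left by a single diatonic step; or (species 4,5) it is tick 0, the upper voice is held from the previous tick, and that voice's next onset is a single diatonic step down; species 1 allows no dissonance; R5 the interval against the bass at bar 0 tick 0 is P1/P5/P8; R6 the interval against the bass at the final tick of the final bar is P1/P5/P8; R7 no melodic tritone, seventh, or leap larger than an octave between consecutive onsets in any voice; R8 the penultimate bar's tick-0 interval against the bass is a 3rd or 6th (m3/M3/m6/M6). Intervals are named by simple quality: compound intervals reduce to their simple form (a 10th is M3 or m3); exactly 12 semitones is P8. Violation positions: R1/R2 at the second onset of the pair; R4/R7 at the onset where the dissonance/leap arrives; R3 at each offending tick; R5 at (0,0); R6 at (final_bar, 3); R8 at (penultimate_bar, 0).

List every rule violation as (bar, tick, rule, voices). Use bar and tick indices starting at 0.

(1, 0, R7, (1,))
(5, 0, R7, (1,))
(11, 0, R2, (0, 1))

bar 0: v0=F3 v1=F4 downbeat P8
bar 1: v0=D3 v1=B3 downbeat M6
bar 2: v0=E3 v1=C4 downbeat m6
bar 3: v0=F3 v1=A3 downbeat M3
bar 4: v0=G3 v1=B3 downbeat M3
bar 5: v0=A3 v1=F4 downbeat m6
bar 6: v0=F3 v1=A3 downbeat M3
bar 7: v0=A3 v1=F4 downbeat m6
bar 8: v0=F3 v1=A3 downbeat M3
bar 9: v0=E3 v1=C4 downbeat m6
bar 10: v0=E3 v1=C4 downbeat m6
bar 11: v0=F3 v1=F4 downbeat P8
  -> R7 @ bar 1 tick 0 v(1,): F4->B3 leap 6st
  -> R7 @ bar 5 tick 0 v(1,): B3->F4 leap 6st
  -> R2 @ bar 11 tick 0 v(0, 1): E3/C4 m6 -> F3/F4 P8 similar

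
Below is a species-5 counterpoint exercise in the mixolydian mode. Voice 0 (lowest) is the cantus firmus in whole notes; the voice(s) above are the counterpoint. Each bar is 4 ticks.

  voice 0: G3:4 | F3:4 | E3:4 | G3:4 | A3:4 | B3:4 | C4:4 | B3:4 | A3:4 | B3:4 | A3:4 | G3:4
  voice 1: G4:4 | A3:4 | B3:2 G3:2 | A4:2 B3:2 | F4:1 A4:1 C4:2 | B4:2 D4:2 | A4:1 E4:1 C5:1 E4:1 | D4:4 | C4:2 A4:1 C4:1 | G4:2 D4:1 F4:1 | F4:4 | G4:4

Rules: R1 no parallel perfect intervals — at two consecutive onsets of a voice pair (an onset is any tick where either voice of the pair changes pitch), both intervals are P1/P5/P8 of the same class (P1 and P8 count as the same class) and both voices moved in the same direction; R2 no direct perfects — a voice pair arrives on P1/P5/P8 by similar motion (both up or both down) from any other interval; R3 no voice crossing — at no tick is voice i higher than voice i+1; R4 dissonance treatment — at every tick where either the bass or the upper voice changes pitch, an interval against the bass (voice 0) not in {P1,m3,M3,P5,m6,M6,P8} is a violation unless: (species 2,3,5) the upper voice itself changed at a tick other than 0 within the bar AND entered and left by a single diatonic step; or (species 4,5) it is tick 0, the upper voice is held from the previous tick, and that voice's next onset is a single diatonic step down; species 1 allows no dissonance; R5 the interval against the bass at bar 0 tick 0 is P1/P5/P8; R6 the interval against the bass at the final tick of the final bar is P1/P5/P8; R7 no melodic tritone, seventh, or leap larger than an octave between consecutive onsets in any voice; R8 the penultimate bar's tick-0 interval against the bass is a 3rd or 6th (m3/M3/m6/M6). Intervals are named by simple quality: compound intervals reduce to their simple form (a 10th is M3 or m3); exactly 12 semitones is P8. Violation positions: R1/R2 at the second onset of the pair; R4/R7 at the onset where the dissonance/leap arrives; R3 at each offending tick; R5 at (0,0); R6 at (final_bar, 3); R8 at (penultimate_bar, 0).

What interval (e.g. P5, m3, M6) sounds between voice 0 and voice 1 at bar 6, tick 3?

voice 0=C4 voice 1=E4 -> M3

M3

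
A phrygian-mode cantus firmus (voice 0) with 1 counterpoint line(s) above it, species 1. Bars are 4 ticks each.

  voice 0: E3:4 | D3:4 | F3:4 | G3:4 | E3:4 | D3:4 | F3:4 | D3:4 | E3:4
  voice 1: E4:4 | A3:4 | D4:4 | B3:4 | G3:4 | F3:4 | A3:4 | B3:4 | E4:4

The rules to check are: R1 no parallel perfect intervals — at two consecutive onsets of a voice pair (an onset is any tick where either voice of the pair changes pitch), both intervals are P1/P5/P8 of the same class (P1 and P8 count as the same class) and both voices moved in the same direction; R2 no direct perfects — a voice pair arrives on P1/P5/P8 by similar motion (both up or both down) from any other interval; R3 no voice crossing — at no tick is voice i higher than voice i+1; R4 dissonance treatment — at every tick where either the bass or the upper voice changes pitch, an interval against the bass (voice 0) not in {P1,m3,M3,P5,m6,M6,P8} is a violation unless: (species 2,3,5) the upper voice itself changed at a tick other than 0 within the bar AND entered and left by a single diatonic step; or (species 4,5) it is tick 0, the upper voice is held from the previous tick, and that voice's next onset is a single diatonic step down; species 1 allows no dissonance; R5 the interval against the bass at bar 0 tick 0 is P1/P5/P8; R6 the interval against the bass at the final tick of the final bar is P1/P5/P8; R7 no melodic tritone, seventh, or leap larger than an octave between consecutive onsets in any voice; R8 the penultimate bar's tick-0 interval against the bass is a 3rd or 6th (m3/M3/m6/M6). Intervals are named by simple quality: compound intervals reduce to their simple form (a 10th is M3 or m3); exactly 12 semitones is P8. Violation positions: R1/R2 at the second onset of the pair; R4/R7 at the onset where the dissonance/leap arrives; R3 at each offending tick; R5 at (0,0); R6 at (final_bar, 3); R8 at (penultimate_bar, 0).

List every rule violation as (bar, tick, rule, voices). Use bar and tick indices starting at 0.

bar 0: v0=E3 v1=E4 downbeat P8
bar 1: v0=D3 v1=A3 downbeat P5
bar 2: v0=F3 v1=D4 downbeat M6
bar 3: v0=G3 v1=B3 downbeat M3
bar 4: v0=E3 v1=G3 downbeat m3
bar 5: v0=D3 v1=F3 downbeat m3
bar 6: v0=F3 v1=A3 downbeat M3
bar 7: v0=D3 v1=B3 downbeat M6
bar 8: v0=E3 v1=E4 downbeat P8
  -> R2 @ bar 1 tick 0 v(0, 1): E3/E4 P8 -> D3/A3 P5 similar
  -> R2 @ bar 8 tick 0 v(0, 1): D3/B3 M6 -> E3/E4 P8 similar

(1, 0, R2, (0, 1))
(8, 0, R2, (0, 1))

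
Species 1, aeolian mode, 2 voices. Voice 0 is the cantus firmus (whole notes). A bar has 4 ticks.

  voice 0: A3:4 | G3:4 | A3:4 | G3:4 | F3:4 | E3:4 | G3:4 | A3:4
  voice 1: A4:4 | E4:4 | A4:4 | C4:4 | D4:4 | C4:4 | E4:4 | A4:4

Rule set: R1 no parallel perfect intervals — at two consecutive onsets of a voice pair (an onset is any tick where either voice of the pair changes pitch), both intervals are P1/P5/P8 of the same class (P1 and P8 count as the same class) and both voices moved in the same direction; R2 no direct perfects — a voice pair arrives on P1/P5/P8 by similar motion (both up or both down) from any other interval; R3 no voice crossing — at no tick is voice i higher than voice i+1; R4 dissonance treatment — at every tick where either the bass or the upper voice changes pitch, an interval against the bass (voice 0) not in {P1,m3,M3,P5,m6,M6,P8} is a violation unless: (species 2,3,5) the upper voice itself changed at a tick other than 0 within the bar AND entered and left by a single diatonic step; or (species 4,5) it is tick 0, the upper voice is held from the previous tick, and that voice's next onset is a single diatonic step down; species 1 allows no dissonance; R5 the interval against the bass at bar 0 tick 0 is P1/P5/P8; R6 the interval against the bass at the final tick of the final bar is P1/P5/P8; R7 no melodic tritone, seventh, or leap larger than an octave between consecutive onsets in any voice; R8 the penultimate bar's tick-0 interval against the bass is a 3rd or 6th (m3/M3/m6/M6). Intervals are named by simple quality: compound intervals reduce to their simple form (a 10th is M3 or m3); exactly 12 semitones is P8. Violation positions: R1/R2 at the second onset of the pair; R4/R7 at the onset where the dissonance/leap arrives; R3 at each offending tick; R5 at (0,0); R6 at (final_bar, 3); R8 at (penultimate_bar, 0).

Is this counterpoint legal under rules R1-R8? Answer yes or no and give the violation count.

No (3 violations)

bar 0: v0=A3 v1=A4 (P8)
bar 1: v0=G3 v1=E4 (M6)
bar 2: v0=A3 v1=A4 (P8)
bar 3: v0=G3 v1=C4 (P4)
bar 4: v0=F3 v1=D4 (M6)
bar 5: v0=E3 v1=C4 (m6)
bar 6: v0=G3 v1=E4 (M6)
bar 7: v0=A3 v1=A4 (P8)
  R2 @ bar2.0: G3/E4 M6 -> A3/A4 P8 similar
  R4 @ bar3.0: G3/C4 P4 untreated
  R2 @ bar7.0: G3/E4 M6 -> A3/A4 P8 similar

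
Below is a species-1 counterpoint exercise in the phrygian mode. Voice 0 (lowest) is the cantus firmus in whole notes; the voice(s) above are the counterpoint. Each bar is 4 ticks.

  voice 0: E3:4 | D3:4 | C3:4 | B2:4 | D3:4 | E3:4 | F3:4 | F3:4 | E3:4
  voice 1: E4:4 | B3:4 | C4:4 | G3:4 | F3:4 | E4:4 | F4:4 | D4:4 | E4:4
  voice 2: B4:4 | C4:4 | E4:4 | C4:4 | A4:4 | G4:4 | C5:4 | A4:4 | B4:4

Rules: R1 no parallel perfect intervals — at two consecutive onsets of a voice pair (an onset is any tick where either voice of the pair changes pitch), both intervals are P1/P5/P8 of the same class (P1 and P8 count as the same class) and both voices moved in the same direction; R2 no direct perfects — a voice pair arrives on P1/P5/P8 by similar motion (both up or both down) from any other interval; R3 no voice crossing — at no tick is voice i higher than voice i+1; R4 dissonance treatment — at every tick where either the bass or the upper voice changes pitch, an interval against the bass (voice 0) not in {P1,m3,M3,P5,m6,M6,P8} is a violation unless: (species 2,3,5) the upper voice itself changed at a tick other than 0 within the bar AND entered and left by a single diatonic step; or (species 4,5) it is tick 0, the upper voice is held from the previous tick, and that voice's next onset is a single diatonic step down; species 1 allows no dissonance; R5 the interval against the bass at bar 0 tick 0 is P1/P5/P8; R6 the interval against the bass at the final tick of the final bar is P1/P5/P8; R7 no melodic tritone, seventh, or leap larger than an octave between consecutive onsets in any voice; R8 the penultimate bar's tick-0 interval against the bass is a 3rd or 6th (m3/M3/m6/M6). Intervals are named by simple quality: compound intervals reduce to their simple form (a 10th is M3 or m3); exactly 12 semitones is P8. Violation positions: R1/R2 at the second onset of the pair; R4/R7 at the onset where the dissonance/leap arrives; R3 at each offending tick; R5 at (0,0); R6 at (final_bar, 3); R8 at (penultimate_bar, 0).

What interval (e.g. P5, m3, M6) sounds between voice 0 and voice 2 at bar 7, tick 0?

M3

voice 0=F3 voice 2=A4 -> M3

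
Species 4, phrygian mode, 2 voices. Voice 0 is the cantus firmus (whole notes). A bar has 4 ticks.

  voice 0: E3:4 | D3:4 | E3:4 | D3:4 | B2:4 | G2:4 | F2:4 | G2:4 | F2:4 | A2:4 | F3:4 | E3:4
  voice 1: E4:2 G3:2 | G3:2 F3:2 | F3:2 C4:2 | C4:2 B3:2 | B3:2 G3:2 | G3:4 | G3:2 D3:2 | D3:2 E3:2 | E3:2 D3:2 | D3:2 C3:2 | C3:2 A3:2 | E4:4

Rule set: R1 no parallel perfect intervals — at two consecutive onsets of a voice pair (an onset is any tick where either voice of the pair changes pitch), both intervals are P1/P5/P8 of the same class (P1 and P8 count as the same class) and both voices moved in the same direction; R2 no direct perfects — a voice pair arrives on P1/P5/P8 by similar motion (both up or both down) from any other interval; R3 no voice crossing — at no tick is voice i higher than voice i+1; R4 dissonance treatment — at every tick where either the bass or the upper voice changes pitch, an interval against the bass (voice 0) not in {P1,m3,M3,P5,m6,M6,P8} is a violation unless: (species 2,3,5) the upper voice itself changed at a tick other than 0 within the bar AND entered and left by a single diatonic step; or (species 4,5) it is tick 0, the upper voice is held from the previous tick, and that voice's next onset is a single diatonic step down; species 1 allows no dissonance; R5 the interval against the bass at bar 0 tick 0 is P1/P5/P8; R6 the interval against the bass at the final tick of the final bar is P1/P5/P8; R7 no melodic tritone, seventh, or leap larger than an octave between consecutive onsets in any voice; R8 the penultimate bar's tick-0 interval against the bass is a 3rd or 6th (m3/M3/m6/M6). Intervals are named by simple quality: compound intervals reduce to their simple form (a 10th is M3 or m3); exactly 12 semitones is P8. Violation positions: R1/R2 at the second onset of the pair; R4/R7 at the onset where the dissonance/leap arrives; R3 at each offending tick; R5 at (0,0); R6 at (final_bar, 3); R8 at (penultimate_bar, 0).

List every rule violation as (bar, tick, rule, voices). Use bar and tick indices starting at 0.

(2, 0, R4, (0, 1))
(6, 0, R4, (0, 1))
(10, 0, R3, (0, 1))
(10, 0, R4, (0, 1))
(10, 0, R8, (0, 1))
(10, 1, R3, (0, 1))

bar 0: v0=E3 v1=E4 downbeat P8
bar 1: v0=D3 v1=G3 downbeat P4
bar 2: v0=E3 v1=F3 downbeat m2
bar 3: v0=D3 v1=C4 downbeat m7
bar 4: v0=B2 v1=B3 downbeat P8
bar 5: v0=G2 v1=G3 downbeat P8
bar 6: v0=F2 v1=G3 downbeat M2
bar 7: v0=G2 v1=D3 downbeat P5
bar 8: v0=F2 v1=E3 downbeat M7
bar 9: v0=A2 v1=D3 downbeat P4
bar 10: v0=F3 v1=C3 downbeat P4
bar 11: v0=E3 v1=E4 downbeat P8
  -> R4 @ bar 2 tick 0 v(0, 1): E3/F3 m2 untreated
  -> R4 @ bar 6 tick 0 v(0, 1): F2/G3 M2 untreated
  -> R3 @ bar 10 tick 0 v(0, 1): F3 above C3
  -> R4 @ bar 10 tick 0 v(0, 1): F3/C3 P4 untreated
  -> R8 @ bar 10 tick 0 v(0, 1): penult P4 not 3rd/6th
  -> R3 @ bar 10 tick 1 v(0, 1): F3 above C3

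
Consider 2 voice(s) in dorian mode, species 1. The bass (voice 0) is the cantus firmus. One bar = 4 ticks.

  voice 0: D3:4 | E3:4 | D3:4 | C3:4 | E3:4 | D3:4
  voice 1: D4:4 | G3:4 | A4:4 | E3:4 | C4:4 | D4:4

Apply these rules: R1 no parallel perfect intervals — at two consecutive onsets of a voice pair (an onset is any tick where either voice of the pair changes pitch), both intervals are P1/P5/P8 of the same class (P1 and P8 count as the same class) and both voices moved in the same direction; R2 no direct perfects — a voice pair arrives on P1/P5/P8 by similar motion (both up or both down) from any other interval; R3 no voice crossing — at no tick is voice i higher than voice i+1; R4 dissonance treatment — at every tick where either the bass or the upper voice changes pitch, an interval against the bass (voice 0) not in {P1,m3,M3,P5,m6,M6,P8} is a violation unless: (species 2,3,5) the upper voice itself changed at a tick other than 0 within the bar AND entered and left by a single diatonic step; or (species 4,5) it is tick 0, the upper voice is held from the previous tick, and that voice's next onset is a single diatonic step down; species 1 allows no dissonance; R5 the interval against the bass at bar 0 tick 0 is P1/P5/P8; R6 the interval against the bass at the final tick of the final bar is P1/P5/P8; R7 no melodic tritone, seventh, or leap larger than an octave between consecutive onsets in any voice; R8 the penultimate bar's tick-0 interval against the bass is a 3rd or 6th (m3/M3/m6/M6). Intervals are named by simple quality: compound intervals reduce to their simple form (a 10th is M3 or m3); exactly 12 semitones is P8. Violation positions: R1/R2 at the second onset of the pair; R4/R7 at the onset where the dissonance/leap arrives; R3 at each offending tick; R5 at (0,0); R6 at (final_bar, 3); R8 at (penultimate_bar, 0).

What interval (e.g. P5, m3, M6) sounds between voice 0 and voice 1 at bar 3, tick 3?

M3

voice 0=C3 voice 1=E3 -> M3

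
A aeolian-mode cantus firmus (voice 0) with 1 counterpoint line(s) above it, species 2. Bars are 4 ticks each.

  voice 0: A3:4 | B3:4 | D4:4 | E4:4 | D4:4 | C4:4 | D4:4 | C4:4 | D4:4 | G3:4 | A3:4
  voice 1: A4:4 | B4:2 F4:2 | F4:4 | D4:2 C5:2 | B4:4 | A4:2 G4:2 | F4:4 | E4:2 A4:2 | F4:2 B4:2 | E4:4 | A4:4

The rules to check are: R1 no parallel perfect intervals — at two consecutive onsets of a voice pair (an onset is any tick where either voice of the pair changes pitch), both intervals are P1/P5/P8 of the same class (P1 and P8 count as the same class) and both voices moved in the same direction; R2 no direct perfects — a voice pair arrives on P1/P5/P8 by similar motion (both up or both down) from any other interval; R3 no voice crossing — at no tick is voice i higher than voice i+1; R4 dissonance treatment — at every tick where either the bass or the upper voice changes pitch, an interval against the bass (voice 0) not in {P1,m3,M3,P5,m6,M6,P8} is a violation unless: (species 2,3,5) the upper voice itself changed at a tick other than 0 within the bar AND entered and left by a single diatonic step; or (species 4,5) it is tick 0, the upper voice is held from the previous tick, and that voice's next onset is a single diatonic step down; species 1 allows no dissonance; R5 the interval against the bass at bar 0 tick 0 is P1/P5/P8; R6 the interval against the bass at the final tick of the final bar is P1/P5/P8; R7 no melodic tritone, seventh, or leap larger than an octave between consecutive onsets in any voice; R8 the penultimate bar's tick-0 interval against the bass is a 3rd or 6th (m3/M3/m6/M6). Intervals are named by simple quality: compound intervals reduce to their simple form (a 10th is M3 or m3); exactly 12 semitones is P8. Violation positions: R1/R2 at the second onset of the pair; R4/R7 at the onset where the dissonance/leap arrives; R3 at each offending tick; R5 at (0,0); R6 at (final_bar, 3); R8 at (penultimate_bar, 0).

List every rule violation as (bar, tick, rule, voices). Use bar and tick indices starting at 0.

bar 0: v0=A3 v1=A4 downbeat P8
bar 1: v0=B3 v1=B4 downbeat P8
bar 2: v0=D4 v1=F4 downbeat m3
bar 3: v0=E4 v1=D4 downbeat M2
bar 4: v0=D4 v1=B4 downbeat M6
bar 5: v0=C4 v1=A4 downbeat M6
bar 6: v0=D4 v1=F4 downbeat m3
bar 7: v0=C4 v1=E4 downbeat M3
bar 8: v0=D4 v1=F4 downbeat m3
bar 9: v0=G3 v1=E4 downbeat M6
bar 10: v0=A3 v1=A4 downbeat P8
  -> R1 @ bar 1 tick 0 v(0, 1): A3/A4 P8 -> B3/B4 P8 similar
  -> R4 @ bar 1 tick 2 v(0, 1): B3/F4 TT untreated
  -> R7 @ bar 1 tick 2 v(1,): B4->F4 leap 6st
  -> R3 @ bar 3 tick 0 v(0, 1): E4 above D4
  -> R4 @ bar 3 tick 0 v(0, 1): E4/D4 M2 untreated
  -> R3 @ bar 3 tick 1 v(0, 1): E4 above D4
  -> R7 @ bar 3 tick 2 v(1,): D4->C5 leap 10st
  -> R7 @ bar 8 tick 2 v(1,): F4->B4 leap 6st
  -> R2 @ bar 10 tick 0 v(0, 1): G3/E4 M6 -> A3/A4 P8 similar

(1, 0, R1, (0, 1))
(1, 2, R4, (0, 1))
(1, 2, R7, (1,))
(3, 0, R3, (0, 1))
(3, 0, R4, (0, 1))
(3, 1, R3, (0, 1))
(3, 2, R7, (1,))
(8, 2, R7, (1,))
(10, 0, R2, (0, 1))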